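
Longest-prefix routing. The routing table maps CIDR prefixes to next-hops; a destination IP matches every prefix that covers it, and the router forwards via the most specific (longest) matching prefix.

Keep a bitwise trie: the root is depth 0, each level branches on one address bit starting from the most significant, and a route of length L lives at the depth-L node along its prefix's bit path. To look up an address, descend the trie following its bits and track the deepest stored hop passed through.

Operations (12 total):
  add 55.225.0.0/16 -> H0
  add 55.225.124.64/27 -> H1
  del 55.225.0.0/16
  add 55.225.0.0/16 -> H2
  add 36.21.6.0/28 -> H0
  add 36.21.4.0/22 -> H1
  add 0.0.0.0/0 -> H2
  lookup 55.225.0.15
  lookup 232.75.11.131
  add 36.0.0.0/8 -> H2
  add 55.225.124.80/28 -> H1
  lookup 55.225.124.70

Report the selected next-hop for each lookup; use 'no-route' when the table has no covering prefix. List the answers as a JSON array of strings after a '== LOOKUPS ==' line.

Apply in order:
  + 55.225.0.0/16 (H0) depth=16
  + 55.225.124.64/27 (H1) depth=27
  - 55.225.0.0/16 clear@16
  + 55.225.0.0/16 (H2) depth=16
  + 36.21.6.0/28 (H0) depth=28
  + 36.21.4.0/22 (H1) depth=22
  + 0.0.0.0/0 (H2) depth=0
  lookup 55.225.0.15: bits 00110111111000010 walk d0:H2→d1:-→d2:-→d3:-→d4:-→d5:-→d6:-→d7:-→d8:-→d9:-→d10:-→d11:-→d12:-→d13:-→d14:-→d15:-→d16:H2→d17:- -> H2
  lookup 232.75.11.131: bits ε walk d0:H2 -> H2
  + 36.0.0.0/8 (H2) depth=8
  + 55.225.124.80/28 (H1) depth=28
  lookup 55.225.124.70: bits 001101111110000101111100010 walk d0:H2→d1:-→d2:-→d3:-→d4:-→d5:-→d6:-→d7:-→d8:-→d9:-→d10:-→d11:-→d12:-→d13:-→d14:-→d15:-→d16:H2→d17:-→d18:-→d19:-→d20:-→d21:-→d22:-→d23:-→d24:-→d25:-→d26:-→d27:H1 -> H1

== LOOKUPS ==
["H2","H2","H1"]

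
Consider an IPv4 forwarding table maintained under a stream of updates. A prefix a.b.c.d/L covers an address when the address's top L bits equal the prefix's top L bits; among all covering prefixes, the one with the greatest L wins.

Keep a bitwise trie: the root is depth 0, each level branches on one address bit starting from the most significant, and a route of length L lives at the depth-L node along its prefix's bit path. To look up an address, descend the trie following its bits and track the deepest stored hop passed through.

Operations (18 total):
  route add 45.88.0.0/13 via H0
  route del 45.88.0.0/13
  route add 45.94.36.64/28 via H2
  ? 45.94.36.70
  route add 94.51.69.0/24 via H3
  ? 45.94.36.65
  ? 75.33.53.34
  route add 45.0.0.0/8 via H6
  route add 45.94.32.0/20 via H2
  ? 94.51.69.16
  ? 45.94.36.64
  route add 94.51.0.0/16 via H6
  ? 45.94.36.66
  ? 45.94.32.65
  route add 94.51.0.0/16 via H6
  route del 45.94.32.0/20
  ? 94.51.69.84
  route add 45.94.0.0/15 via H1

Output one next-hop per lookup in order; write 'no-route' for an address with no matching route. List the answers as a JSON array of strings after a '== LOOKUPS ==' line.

Process each operation:
  add 45.88.0.0/13 -> H0 at depth 13
  - 45.88.0.0/13 clear@13
  add 45.94.36.64/28 -> H2 at depth 28
  lookup 45.94.36.70: bits 0010110101011110001001000100 walk d0:-→d1:-→d2:-→d3:-→d4:-→d5:-→d6:-→d7:-→d8:-→d9:-→d10:-→d11:-→d12:-→d13:-→d14:-→d15:-→d16:-→d17:-→d18:-→d19:-→d20:-→d21:-→d22:-→d23:-→d24:-→d25:-→d26:-→d27:-→d28:H2 -> H2
  add 94.51.69.0/24 -> H3 at depth 24
  lookup 45.94.36.65: bits 0010110101011110001001000100 walk d0:-→d1:-→d2:-→d3:-→d4:-→d5:-→d6:-→d7:-→d8:-→d9:-→d10:-→d11:-→d12:-→d13:-→d14:-→d15:-→d16:-→d17:-→d18:-→d19:-→d20:-→d21:-→d22:-→d23:-→d24:-→d25:-→d26:-→d27:-→d28:H2 -> H2
  lookup 75.33.53.34: bits 010 walk d0:-→d1:-→d2:-→d3:- -> no-route
  add 45.0.0.0/8 -> H6 at depth 8
  add 45.94.32.0/20 -> H2 at depth 20
  lookup 94.51.69.16: bits 010111100011001101000101 walk d0:-→d1:-→d2:-→d3:-→d4:-→d5:-→d6:-→d7:-→d8:-→d9:-→d10:-→d11:-→d12:-→d13:-→d14:-→d15:-→d16:-→d17:-→d18:-→d19:-→d20:-→d21:-→d22:-→d23:-→d24:H3 -> H3
  lookup 45.94.36.64: bits 0010110101011110001001000100 walk d0:-→d1:-→d2:-→d3:-→d4:-→d5:-→d6:-→d7:-→d8:H6→d9:-→d10:-→d11:-→d12:-→d13:-→d14:-→d15:-→d16:-→d17:-→d18:-→d19:-→d20:H2→d21:-→d22:-→d23:-→d24:-→d25:-→d26:-→d27:-→d28:H2 -> H2
  add 94.51.0.0/16 -> H6 at depth 16
  lookup 45.94.36.66: bits 0010110101011110001001000100 walk d0:-→d1:-→d2:-→d3:-→d4:-→d5:-→d6:-→d7:-→d8:H6→d9:-→d10:-→d11:-→d12:-→d13:-→d14:-→d15:-→d16:-→d17:-→d18:-→d19:-→d20:H2→d21:-→d22:-→d23:-→d24:-→d25:-→d26:-→d27:-→d28:H2 -> H2
  lookup 45.94.32.65: bits 001011010101111000100 walk d0:-→d1:-→d2:-→d3:-→d4:-→d5:-→d6:-→d7:-→d8:H6→d9:-→d10:-→d11:-→d12:-→d13:-→d14:-→d15:-→d16:-→d17:-→d18:-→d19:-→d20:H2→d21:- -> H2
  add 94.51.0.0/16 -> H6 at depth 16
  - 45.94.32.0/20 clear@20
  lookup 94.51.69.84: bits 010111100011001101000101 walk d0:-→d1:-→d2:-→d3:-→d4:-→d5:-→d6:-→d7:-→d8:-→d9:-→d10:-→d11:-→d12:-→d13:-→d14:-→d15:-→d16:H6→d17:-→d18:-→d19:-→d20:-→d21:-→d22:-→d23:-→d24:H3 -> H3
  add 45.94.0.0/15 -> H1 at depth 15

== LOOKUPS ==
["H2","H2","no-route","H3","H2","H2","H2","H3"]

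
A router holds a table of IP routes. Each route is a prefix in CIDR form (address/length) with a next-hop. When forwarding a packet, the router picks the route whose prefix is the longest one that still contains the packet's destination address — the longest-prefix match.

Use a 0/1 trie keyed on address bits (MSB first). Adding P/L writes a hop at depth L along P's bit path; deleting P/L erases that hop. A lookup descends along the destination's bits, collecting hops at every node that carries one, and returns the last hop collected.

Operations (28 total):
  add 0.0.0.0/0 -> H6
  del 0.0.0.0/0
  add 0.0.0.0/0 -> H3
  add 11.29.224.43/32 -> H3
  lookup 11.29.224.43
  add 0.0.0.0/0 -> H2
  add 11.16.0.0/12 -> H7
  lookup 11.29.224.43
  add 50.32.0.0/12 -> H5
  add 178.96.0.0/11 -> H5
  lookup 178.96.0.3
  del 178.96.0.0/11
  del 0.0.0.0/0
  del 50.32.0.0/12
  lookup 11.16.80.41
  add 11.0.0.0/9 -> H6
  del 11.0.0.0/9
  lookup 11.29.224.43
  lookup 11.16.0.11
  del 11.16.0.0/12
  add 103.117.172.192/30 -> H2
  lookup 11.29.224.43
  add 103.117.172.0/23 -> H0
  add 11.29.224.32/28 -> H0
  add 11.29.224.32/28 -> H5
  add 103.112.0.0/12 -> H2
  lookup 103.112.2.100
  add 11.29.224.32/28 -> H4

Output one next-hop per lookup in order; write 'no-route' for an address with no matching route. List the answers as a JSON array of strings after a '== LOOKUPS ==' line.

Trace:
  + 0.0.0.0/0 (H6) depth=0
  - 0.0.0.0/0 clear@0
  + 0.0.0.0/0 (H3) depth=0
  + 11.29.224.43/32 (H3) depth=32
  ? 11.29.224.43  path d0:H3→d1:-→d2:-→d3:-→d4:-→d5:-→d6:-→d7:-→d8:-→d9:-→d10:-→d11:-→d12:-→d13:-→d14:-→d15:-→d16:-→d17:-→d18:-→d19:-→d20:-→d21:-→d22:-→d23:-→d24:-→d25:-→d26:-→d27:-→d28:-→d29:-→d30:-→d31:-→d32:H3  best=H3
  + 0.0.0.0/0 (H2) depth=0
  + 11.16.0.0/12 (H7) depth=12
  ? 11.29.224.43  path d0:H2→d1:-→d2:-→d3:-→d4:-→d5:-→d6:-→d7:-→d8:-→d9:-→d10:-→d11:-→d12:H7→d13:-→d14:-→d15:-→d16:-→d17:-→d18:-→d19:-→d20:-→d21:-→d22:-→d23:-→d24:-→d25:-→d26:-→d27:-→d28:-→d29:-→d30:-→d31:-→d32:H3  best=H3
  + 50.32.0.0/12 (H5) depth=12
  + 178.96.0.0/11 (H5) depth=11
  ? 178.96.0.3  path d0:H2→d1:-→d2:-→d3:-→d4:-→d5:-→d6:-→d7:-→d8:-→d9:-→d10:-→d11:H5  best=H5
  - 178.96.0.0/11 clear@11
  - 0.0.0.0/0 clear@0
  - 50.32.0.0/12 clear@12
  ? 11.16.80.41  path d0:-→d1:-→d2:-→d3:-→d4:-→d5:-→d6:-→d7:-→d8:-→d9:-→d10:-→d11:-→d12:H7  best=H7
  + 11.0.0.0/9 (H6) depth=9
  - 11.0.0.0/9 clear@9
  ? 11.29.224.43  path d0:-→d1:-→d2:-→d3:-→d4:-→d5:-→d6:-→d7:-→d8:-→d9:-→d10:-→d11:-→d12:H7→d13:-→d14:-→d15:-→d16:-→d17:-→d18:-→d19:-→d20:-→d21:-→d22:-→d23:-→d24:-→d25:-→d26:-→d27:-→d28:-→d29:-→d30:-→d31:-→d32:H3  best=H3
  ? 11.16.0.11  path d0:-→d1:-→d2:-→d3:-→d4:-→d5:-→d6:-→d7:-→d8:-→d9:-→d10:-→d11:-→d12:H7  best=H7
  - 11.16.0.0/12 clear@12
  + 103.117.172.192/30 (H2) depth=30
  ? 11.29.224.43  path d0:-→d1:-→d2:-→d3:-→d4:-→d5:-→d6:-→d7:-→d8:-→d9:-→d10:-→d11:-→d12:-→d13:-→d14:-→d15:-→d16:-→d17:-→d18:-→d19:-→d20:-→d21:-→d22:-→d23:-→d24:-→d25:-→d26:-→d27:-→d28:-→d29:-→d30:-→d31:-→d32:H3  best=H3
  + 103.117.172.0/23 (H0) depth=23
  + 11.29.224.32/28 (H0) depth=28
  + 11.29.224.32/28 (H5) depth=28
  + 103.112.0.0/12 (H2) depth=12
  ? 103.112.2.100  path d0:-→d1:-→d2:-→d3:-→d4:-→d5:-→d6:-→d7:-→d8:-→d9:-→d10:-→d11:-→d12:H2→d13:-  best=H2
  + 11.29.224.32/28 (H4) depth=28

== LOOKUPS ==
["H3","H3","H5","H7","H3","H7","H3","H2"]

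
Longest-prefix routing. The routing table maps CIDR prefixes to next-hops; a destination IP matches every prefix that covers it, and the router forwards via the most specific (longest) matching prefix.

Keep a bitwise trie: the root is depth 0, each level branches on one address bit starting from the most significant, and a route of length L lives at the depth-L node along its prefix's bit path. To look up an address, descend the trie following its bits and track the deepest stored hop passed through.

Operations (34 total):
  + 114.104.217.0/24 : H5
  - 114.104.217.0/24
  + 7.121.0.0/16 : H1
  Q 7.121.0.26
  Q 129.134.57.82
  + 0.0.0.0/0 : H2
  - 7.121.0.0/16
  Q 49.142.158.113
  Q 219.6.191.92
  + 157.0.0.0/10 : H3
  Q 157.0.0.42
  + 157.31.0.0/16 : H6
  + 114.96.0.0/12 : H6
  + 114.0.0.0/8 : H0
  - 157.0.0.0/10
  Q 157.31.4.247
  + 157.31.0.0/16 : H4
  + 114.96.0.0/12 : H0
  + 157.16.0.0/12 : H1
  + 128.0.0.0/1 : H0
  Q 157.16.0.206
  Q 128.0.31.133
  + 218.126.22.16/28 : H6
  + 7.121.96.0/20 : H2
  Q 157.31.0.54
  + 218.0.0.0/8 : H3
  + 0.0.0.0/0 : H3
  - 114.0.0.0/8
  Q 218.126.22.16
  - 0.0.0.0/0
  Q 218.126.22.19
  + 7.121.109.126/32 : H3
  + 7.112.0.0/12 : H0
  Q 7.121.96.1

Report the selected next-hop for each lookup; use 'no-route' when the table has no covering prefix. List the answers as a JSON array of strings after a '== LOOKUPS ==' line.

Process each operation:
  + 114.104.217.0/24 (H5) depth=24
  - 114.104.217.0/24 clear@24
  + 7.121.0.0/16 (H1) depth=16
  ? 7.121.0.26  path d0:-→d1:-→d2:-→d3:-→d4:-→d5:-→d6:-→d7:-→d8:-→d9:-→d10:-→d11:-→d12:-→d13:-→d14:-→d15:-→d16:H1  best=H1
  ? 129.134.57.82  path d0:-  best=no-route
  + 0.0.0.0/0 (H2) depth=0
  - 7.121.0.0/16 clear@16
  ? 49.142.158.113  path d0:H2→d1:-→d2:-  best=H2
  ? 219.6.191.92  path d0:H2  best=H2
  + 157.0.0.0/10 (H3) depth=10
  ? 157.0.0.42  path d0:H2→d1:-→d2:-→d3:-→d4:-→d5:-→d6:-→d7:-→d8:-→d9:-→d10:H3  best=H3
  + 157.31.0.0/16 (H6) depth=16
  + 114.96.0.0/12 (H6) depth=12
  + 114.0.0.0/8 (H0) depth=8
  - 157.0.0.0/10 clear@10
  ? 157.31.4.247  path d0:H2→d1:-→d2:-→d3:-→d4:-→d5:-→d6:-→d7:-→d8:-→d9:-→d10:-→d11:-→d12:-→d13:-→d14:-→d15:-→d16:H6  best=H6
  + 157.31.0.0/16 (H4) depth=16
  + 114.96.0.0/12 (H0) depth=12
  + 157.16.0.0/12 (H1) depth=12
  + 128.0.0.0/1 (H0) depth=1
  ? 157.16.0.206  path d0:H2→d1:H0→d2:-→d3:-→d4:-→d5:-→d6:-→d7:-→d8:-→d9:-→d10:-→d11:-→d12:H1  best=H1
  ? 128.0.31.133  path d0:H2→d1:H0→d2:-→d3:-  best=H0
  + 218.126.22.16/28 (H6) depth=28
  + 7.121.96.0/20 (H2) depth=20
  ? 157.31.0.54  path d0:H2→d1:H0→d2:-→d3:-→d4:-→d5:-→d6:-→d7:-→d8:-→d9:-→d10:-→d11:-→d12:H1→d13:-→d14:-→d15:-→d16:H4  best=H4
  + 218.0.0.0/8 (H3) depth=8
  + 0.0.0.0/0 (H3) depth=0
  - 114.0.0.0/8 clear@8
  ? 218.126.22.16  path d0:H3→d1:H0→d2:-→d3:-→d4:-→d5:-→d6:-→d7:-→d8:H3→d9:-→d10:-→d11:-→d12:-→d13:-→d14:-→d15:-→d16:-→d17:-→d18:-→d19:-→d20:-→d21:-→d22:-→d23:-→d24:-→d25:-→d26:-→d27:-→d28:H6  best=H6
  - 0.0.0.0/0 clear@0
  ? 218.126.22.19  path d0:-→d1:H0→d2:-→d3:-→d4:-→d5:-→d6:-→d7:-→d8:H3→d9:-→d10:-→d11:-→d12:-→d13:-→d14:-→d15:-→d16:-→d17:-→d18:-→d19:-→d20:-→d21:-→d22:-→d23:-→d24:-→d25:-→d26:-→d27:-→d28:H6  best=H6
  + 7.121.109.126/32 (H3) depth=32
  + 7.112.0.0/12 (H0) depth=12
  ? 7.121.96.1  path d0:-→d1:-→d2:-→d3:-→d4:-→d5:-→d6:-→d7:-→d8:-→d9:-→d10:-→d11:-→d12:H0→d13:-→d14:-→d15:-→d16:-→d17:-→d18:-→d19:-→d20:H2  best=H2

== LOOKUPS ==
["H1","no-route","H2","H2","H3","H6","H1","H0","H4","H6","H6","H2"]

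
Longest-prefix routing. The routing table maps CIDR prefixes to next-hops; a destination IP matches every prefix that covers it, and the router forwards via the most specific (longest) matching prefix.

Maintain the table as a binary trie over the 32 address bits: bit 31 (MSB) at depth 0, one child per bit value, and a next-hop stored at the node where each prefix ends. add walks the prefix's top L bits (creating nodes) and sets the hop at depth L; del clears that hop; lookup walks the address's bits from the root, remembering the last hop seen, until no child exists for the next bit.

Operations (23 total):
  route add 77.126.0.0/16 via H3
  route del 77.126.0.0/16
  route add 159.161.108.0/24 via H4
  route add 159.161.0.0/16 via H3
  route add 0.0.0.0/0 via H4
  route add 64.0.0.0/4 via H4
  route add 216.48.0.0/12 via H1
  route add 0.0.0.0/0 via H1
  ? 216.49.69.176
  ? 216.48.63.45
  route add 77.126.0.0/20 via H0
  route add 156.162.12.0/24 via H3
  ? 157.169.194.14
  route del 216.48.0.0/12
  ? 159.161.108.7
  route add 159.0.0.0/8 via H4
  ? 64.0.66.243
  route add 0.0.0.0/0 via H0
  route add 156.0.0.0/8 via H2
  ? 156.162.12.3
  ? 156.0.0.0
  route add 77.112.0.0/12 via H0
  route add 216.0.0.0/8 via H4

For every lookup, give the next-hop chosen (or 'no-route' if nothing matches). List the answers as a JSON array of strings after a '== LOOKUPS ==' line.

Process each operation:
  add 77.126.0.0/16 -> H3 at depth 16
  del 77.126.0.0/16 (clear depth 16)
  add 159.161.108.0/24 -> H4 at depth 24
  add 159.161.0.0/16 -> H3 at depth 16
  add 0.0.0.0/0 -> H4 at depth 0
  add 64.0.0.0/4 -> H4 at depth 4
  add 216.48.0.0/12 -> H1 at depth 12
  add 0.0.0.0/0 -> H1 at depth 0
  ? 216.49.69.176  path d0:H1→d1:-→d2:-→d3:-→d4:-→d5:-→d6:-→d7:-→d8:-→d9:-→d10:-→d11:-→d12:H1  best=H1
  ? 216.48.63.45  path d0:H1→d1:-→d2:-→d3:-→d4:-→d5:-→d6:-→d7:-→d8:-→d9:-→d10:-→d11:-→d12:H1  best=H1
  add 77.126.0.0/20 -> H0 at depth 20
  add 156.162.12.0/24 -> H3 at depth 24
  ? 157.169.194.14  path d0:H1→d1:-→d2:-→d3:-→d4:-→d5:-→d6:-→d7:-  best=H1
  del 216.48.0.0/12 (clear depth 12)
  ? 159.161.108.7  path d0:H1→d1:-→d2:-→d3:-→d4:-→d5:-→d6:-→d7:-→d8:-→d9:-→d10:-→d11:-→d12:-→d13:-→d14:-→d15:-→d16:H3→d17:-→d18:-→d19:-→d20:-→d21:-→d22:-→d23:-→d24:H4  best=H4
  add 159.0.0.0/8 -> H4 at depth 8
  ? 64.0.66.243  path d0:H1→d1:-→d2:-→d3:-→d4:H4  best=H4
  add 0.0.0.0/0 -> H0 at depth 0
  add 156.0.0.0/8 -> H2 at depth 8
  ? 156.162.12.3  path d0:H0→d1:-→d2:-→d3:-→d4:-→d5:-→d6:-→d7:-→d8:H2→d9:-→d10:-→d11:-→d12:-→d13:-→d14:-→d15:-→d16:-→d17:-→d18:-→d19:-→d20:-→d21:-→d22:-→d23:-→d24:H3  best=H3
  ? 156.0.0.0  path d0:H0→d1:-→d2:-→d3:-→d4:-→d5:-→d6:-→d7:-→d8:H2  best=H2
  add 77.112.0.0/12 -> H0 at depth 12
  add 216.0.0.0/8 -> H4 at depth 8

== LOOKUPS ==
["H1","H1","H1","H4","H4","H3","H2"]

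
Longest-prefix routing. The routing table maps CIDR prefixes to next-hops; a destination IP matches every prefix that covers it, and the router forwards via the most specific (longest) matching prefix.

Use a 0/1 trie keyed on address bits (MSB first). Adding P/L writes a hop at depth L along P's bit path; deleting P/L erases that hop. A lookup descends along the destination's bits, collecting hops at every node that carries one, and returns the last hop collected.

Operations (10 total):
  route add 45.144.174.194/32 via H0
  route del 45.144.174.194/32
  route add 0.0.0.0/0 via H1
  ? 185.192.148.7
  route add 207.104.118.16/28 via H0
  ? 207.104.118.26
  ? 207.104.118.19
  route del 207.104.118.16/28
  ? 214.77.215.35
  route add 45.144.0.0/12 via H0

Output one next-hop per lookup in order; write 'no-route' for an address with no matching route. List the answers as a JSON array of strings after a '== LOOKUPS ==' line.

Process each operation:
  add 45.144.174.194/32 -> H0 at depth 32
  - 45.144.174.194/32 clear@32
  add 0.0.0.0/0 -> H1 at depth 0
  Q 185.192.148.7: descend ε ; hops seen [H1] ; pick H1
  add 207.104.118.16/28 -> H0 at depth 28
  Q 207.104.118.26: descend 1100111101101000011101100001 ; hops seen [H1,H0] ; pick H0
  Q 207.104.118.19: descend 1100111101101000011101100001 ; hops seen [H1,H0] ; pick H0
  - 207.104.118.16/28 clear@28
  Q 214.77.215.35: descend 110 ; hops seen [H1] ; pick H1
  add 45.144.0.0/12 -> H0 at depth 12

== LOOKUPS ==
["H1","H0","H0","H1"]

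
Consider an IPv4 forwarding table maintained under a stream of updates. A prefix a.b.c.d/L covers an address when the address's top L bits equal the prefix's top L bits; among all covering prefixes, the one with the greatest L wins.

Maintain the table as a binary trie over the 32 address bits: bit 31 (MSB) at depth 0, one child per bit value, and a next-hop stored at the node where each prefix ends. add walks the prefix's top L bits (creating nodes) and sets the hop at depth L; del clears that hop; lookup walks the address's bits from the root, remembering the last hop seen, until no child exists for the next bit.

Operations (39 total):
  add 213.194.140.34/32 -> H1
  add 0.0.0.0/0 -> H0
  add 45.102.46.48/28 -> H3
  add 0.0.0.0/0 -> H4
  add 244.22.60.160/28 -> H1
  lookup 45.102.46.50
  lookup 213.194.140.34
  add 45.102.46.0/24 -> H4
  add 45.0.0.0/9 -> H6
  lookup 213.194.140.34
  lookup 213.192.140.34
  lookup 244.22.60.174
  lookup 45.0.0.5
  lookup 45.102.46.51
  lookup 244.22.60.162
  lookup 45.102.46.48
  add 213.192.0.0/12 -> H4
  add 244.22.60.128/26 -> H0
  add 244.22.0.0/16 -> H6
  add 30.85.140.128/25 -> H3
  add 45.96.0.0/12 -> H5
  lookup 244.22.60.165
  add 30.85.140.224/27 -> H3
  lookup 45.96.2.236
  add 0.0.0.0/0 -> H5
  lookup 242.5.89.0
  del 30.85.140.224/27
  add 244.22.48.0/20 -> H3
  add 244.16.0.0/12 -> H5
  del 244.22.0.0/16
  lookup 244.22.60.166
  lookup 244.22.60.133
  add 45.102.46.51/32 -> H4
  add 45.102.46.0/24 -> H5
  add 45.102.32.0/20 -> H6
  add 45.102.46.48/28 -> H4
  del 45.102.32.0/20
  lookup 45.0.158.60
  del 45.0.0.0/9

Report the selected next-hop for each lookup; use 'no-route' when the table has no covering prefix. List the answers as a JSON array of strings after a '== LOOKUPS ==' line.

Trace:
  + 213.194.140.34/32 (H1) depth=32
  + 0.0.0.0/0 (H0) depth=0
  + 45.102.46.48/28 (H3) depth=28
  + 0.0.0.0/0 (H4) depth=0
  + 244.22.60.160/28 (H1) depth=28
  Q 45.102.46.50: descend 0010110101100110001011100011 ; hops seen [H4,H3] ; pick H3
  Q 213.194.140.34: descend 11010101110000101000110000100010 ; hops seen [H4,H1] ; pick H1
  + 45.102.46.0/24 (H4) depth=24
  + 45.0.0.0/9 (H6) depth=9
  Q 213.194.140.34: descend 11010101110000101000110000100010 ; hops seen [H4,H1] ; pick H1
  Q 213.192.140.34: descend 11010101110000 ; hops seen [H4] ; pick H4
  Q 244.22.60.174: descend 1111010000010110001111001010 ; hops seen [H4,H1] ; pick H1
  Q 45.0.0.5: descend 001011010 ; hops seen [H4,H6] ; pick H6
  Q 45.102.46.51: descend 0010110101100110001011100011 ; hops seen [H4,H6,H4,H3] ; pick H3
  Q 244.22.60.162: descend 1111010000010110001111001010 ; hops seen [H4,H1] ; pick H1
  Q 45.102.46.48: descend 0010110101100110001011100011 ; hops seen [H4,H6,H4,H3] ; pick H3
  + 213.192.0.0/12 (H4) depth=12
  + 244.22.60.128/26 (H0) depth=26
  + 244.22.0.0/16 (H6) depth=16
  + 30.85.140.128/25 (H3) depth=25
  + 45.96.0.0/12 (H5) depth=12
  Q 244.22.60.165: descend 1111010000010110001111001010 ; hops seen [H4,H6,H0,H1] ; pick H1
  + 30.85.140.224/27 (H3) depth=27
  Q 45.96.2.236: descend 0010110101100 ; hops seen [H4,H6,H5] ; pick H5
  + 0.0.0.0/0 (H5) depth=0
  Q 242.5.89.0: descend 11110 ; hops seen [H5] ; pick H5
  del 30.85.140.224/27 (clear depth 27)
  + 244.22.48.0/20 (H3) depth=20
  + 244.16.0.0/12 (H5) depth=12
  del 244.22.0.0/16 (clear depth 16)
  Q 244.22.60.166: descend 1111010000010110001111001010 ; hops seen [H5,H5,H3,H0,H1] ; pick H1
  Q 244.22.60.133: descend 11110100000101100011110010 ; hops seen [H5,H5,H3,H0] ; pick H0
  + 45.102.46.51/32 (H4) depth=32
  + 45.102.46.0/24 (H5) depth=24
  + 45.102.32.0/20 (H6) depth=20
  + 45.102.46.48/28 (H4) depth=28
  del 45.102.32.0/20 (clear depth 20)
  Q 45.0.158.60: descend 001011010 ; hops seen [H5,H6] ; pick H6
  del 45.0.0.0/9 (clear depth 9)

== LOOKUPS ==
["H3","H1","H1","H4","H1","H6","H3","H1","H3","H1","H5","H5","H1","H0","H6"]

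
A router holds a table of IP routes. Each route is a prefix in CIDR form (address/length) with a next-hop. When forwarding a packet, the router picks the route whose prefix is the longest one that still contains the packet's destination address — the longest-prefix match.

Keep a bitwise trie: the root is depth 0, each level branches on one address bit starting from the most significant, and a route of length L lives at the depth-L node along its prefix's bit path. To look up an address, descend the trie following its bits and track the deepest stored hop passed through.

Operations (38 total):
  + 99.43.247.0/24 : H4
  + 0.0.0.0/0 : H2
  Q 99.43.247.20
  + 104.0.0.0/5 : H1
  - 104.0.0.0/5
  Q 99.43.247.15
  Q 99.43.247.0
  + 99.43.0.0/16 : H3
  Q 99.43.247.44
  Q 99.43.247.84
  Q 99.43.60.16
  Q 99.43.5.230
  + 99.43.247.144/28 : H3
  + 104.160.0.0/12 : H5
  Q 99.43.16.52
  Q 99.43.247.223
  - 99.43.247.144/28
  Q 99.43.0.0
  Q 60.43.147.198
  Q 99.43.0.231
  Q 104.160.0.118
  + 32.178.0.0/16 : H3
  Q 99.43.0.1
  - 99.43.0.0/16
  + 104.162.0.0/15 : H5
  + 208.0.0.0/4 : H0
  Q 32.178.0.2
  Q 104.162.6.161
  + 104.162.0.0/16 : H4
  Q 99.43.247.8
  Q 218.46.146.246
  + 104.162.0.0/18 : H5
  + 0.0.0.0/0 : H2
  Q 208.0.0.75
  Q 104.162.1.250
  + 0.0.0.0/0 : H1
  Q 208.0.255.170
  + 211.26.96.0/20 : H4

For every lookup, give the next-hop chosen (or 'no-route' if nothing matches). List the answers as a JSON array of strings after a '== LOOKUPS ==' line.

Trace:
  + 99.43.247.0/24 (H4) depth=24
  + 0.0.0.0/0 (H2) depth=0
  ? 99.43.247.20  path d0:H2→d1:-→d2:-→d3:-→d4:-→d5:-→d6:-→d7:-→d8:-→d9:-→d10:-→d11:-→d12:-→d13:-→d14:-→d15:-→d16:-→d17:-→d18:-→d19:-→d20:-→d21:-→d22:-→d23:-→d24:H4  best=H4
  + 104.0.0.0/5 (H1) depth=5
  del 104.0.0.0/5 (clear depth 5)
  ? 99.43.247.15  path d0:H2→d1:-→d2:-→d3:-→d4:-→d5:-→d6:-→d7:-→d8:-→d9:-→d10:-→d11:-→d12:-→d13:-→d14:-→d15:-→d16:-→d17:-→d18:-→d19:-→d20:-→d21:-→d22:-→d23:-→d24:H4  best=H4
  ? 99.43.247.0  path d0:H2→d1:-→d2:-→d3:-→d4:-→d5:-→d6:-→d7:-→d8:-→d9:-→d10:-→d11:-→d12:-→d13:-→d14:-→d15:-→d16:-→d17:-→d18:-→d19:-→d20:-→d21:-→d22:-→d23:-→d24:H4  best=H4
  + 99.43.0.0/16 (H3) depth=16
  ? 99.43.247.44  path d0:H2→d1:-→d2:-→d3:-→d4:-→d5:-→d6:-→d7:-→d8:-→d9:-→d10:-→d11:-→d12:-→d13:-→d14:-→d15:-→d16:H3→d17:-→d18:-→d19:-→d20:-→d21:-→d22:-→d23:-→d24:H4  best=H4
  ? 99.43.247.84  path d0:H2→d1:-→d2:-→d3:-→d4:-→d5:-→d6:-→d7:-→d8:-→d9:-→d10:-→d11:-→d12:-→d13:-→d14:-→d15:-→d16:H3→d17:-→d18:-→d19:-→d20:-→d21:-→d22:-→d23:-→d24:H4  best=H4
  ? 99.43.60.16  path d0:H2→d1:-→d2:-→d3:-→d4:-→d5:-→d6:-→d7:-→d8:-→d9:-→d10:-→d11:-→d12:-→d13:-→d14:-→d15:-→d16:H3  best=H3
  ? 99.43.5.230  path d0:H2→d1:-→d2:-→d3:-→d4:-→d5:-→d6:-→d7:-→d8:-→d9:-→d10:-→d11:-→d12:-→d13:-→d14:-→d15:-→d16:H3  best=H3
  + 99.43.247.144/28 (H3) depth=28
  + 104.160.0.0/12 (H5) depth=12
  ? 99.43.16.52  path d0:H2→d1:-→d2:-→d3:-→d4:-→d5:-→d6:-→d7:-→d8:-→d9:-→d10:-→d11:-→d12:-→d13:-→d14:-→d15:-→d16:H3  best=H3
  ? 99.43.247.223  path d0:H2→d1:-→d2:-→d3:-→d4:-→d5:-→d6:-→d7:-→d8:-→d9:-→d10:-→d11:-→d12:-→d13:-→d14:-→d15:-→d16:H3→d17:-→d18:-→d19:-→d20:-→d21:-→d22:-→d23:-→d24:H4→d25:-  best=H4
  del 99.43.247.144/28 (clear depth 28)
  ? 99.43.0.0  path d0:H2→d1:-→d2:-→d3:-→d4:-→d5:-→d6:-→d7:-→d8:-→d9:-→d10:-→d11:-→d12:-→d13:-→d14:-→d15:-→d16:H3  best=H3
  ? 60.43.147.198  path d0:H2→d1:-  best=H2
  ? 99.43.0.231  path d0:H2→d1:-→d2:-→d3:-→d4:-→d5:-→d6:-→d7:-→d8:-→d9:-→d10:-→d11:-→d12:-→d13:-→d14:-→d15:-→d16:H3  best=H3
  ? 104.160.0.118  path d0:H2→d1:-→d2:-→d3:-→d4:-→d5:-→d6:-→d7:-→d8:-→d9:-→d10:-→d11:-→d12:H5  best=H5
  + 32.178.0.0/16 (H3) depth=16
  ? 99.43.0.1  path d0:H2→d1:-→d2:-→d3:-→d4:-→d5:-→d6:-→d7:-→d8:-→d9:-→d10:-→d11:-→d12:-→d13:-→d14:-→d15:-→d16:H3  best=H3
  del 99.43.0.0/16 (clear depth 16)
  + 104.162.0.0/15 (H5) depth=15
  + 208.0.0.0/4 (H0) depth=4
  ? 32.178.0.2  path d0:H2→d1:-→d2:-→d3:-→d4:-→d5:-→d6:-→d7:-→d8:-→d9:-→d10:-→d11:-→d12:-→d13:-→d14:-→d15:-→d16:H3  best=H3
  ? 104.162.6.161  path d0:H2→d1:-→d2:-→d3:-→d4:-→d5:-→d6:-→d7:-→d8:-→d9:-→d10:-→d11:-→d12:H5→d13:-→d14:-→d15:H5  best=H5
  + 104.162.0.0/16 (H4) depth=16
  ? 99.43.247.8  path d0:H2→d1:-→d2:-→d3:-→d4:-→d5:-→d6:-→d7:-→d8:-→d9:-→d10:-→d11:-→d12:-→d13:-→d14:-→d15:-→d16:-→d17:-→d18:-→d19:-→d20:-→d21:-→d22:-→d23:-→d24:H4  best=H4
  ? 218.46.146.246  path d0:H2→d1:-→d2:-→d3:-→d4:H0  best=H0
  + 104.162.0.0/18 (H5) depth=18
  + 0.0.0.0/0 (H2) depth=0
  ? 208.0.0.75  path d0:H2→d1:-→d2:-→d3:-→d4:H0  best=H0
  ? 104.162.1.250  path d0:H2→d1:-→d2:-→d3:-→d4:-→d5:-→d6:-→d7:-→d8:-→d9:-→d10:-→d11:-→d12:H5→d13:-→d14:-→d15:H5→d16:H4→d17:-→d18:H5  best=H5
  + 0.0.0.0/0 (H1) depth=0
  ? 208.0.255.170  path d0:H1→d1:-→d2:-→d3:-→d4:H0  best=H0
  + 211.26.96.0/20 (H4) depth=20

== LOOKUPS ==
["H4","H4","H4","H4","H4","H3","H3","H3","H4","H3","H2","H3","H5","H3","H3","H5","H4","H0","H0","H5","H0"]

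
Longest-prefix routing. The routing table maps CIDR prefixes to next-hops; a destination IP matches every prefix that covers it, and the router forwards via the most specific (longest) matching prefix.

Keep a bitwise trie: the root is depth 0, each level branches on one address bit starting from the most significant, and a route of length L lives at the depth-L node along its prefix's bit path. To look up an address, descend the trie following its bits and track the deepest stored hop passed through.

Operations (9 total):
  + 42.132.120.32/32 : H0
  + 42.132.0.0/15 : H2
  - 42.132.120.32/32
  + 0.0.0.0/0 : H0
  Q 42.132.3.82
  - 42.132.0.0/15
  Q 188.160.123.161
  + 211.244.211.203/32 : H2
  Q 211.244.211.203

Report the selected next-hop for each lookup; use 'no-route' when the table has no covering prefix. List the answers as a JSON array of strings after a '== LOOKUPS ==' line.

Apply in order:
  + 42.132.120.32/32 (H0) depth=32
  + 42.132.0.0/15 (H2) depth=15
  del 42.132.120.32/32 (clear depth 32)
  + 0.0.0.0/0 (H0) depth=0
  Q 42.132.3.82: descend 00101010100001000 ; hops seen [H0,H2] ; pick H2
  del 42.132.0.0/15 (clear depth 15)
  Q 188.160.123.161: descend ε ; hops seen [H0] ; pick H0
  + 211.244.211.203/32 (H2) depth=32
  Q 211.244.211.203: descend 11010011111101001101001111001011 ; hops seen [H0,H2] ; pick H2

== LOOKUPS ==
["H2","H0","H2"]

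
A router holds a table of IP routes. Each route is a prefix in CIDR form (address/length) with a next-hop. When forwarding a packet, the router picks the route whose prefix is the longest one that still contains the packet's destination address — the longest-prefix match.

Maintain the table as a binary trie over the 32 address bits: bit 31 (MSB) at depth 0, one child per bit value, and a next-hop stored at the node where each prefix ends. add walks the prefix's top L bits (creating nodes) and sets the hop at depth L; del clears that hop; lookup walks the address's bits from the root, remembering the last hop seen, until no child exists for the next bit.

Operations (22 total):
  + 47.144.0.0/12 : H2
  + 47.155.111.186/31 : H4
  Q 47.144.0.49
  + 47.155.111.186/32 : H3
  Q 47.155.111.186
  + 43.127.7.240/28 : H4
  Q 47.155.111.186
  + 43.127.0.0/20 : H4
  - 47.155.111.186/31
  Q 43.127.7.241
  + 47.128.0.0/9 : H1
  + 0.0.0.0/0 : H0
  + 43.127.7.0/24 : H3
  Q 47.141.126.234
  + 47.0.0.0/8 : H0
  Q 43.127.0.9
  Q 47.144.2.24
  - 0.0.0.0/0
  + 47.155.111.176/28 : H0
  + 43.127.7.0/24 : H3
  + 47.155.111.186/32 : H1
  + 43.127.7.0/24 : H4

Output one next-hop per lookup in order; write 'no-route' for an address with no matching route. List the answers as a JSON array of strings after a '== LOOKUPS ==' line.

Trace:
  add 47.144.0.0/12 -> H2 at depth 12
  add 47.155.111.186/31 -> H4 at depth 31
  lookup 47.144.0.49: bits 001011111001 walk d0:-→d1:-→d2:-→d3:-→d4:-→d5:-→d6:-→d7:-→d8:-→d9:-→d10:-→d11:-→d12:H2 -> H2
  add 47.155.111.186/32 -> H3 at depth 32
  lookup 47.155.111.186: bits 00101111100110110110111110111010 walk d0:-→d1:-→d2:-→d3:-→d4:-→d5:-→d6:-→d7:-→d8:-→d9:-→d10:-→d11:-→d12:H2→d13:-→d14:-→d15:-→d16:-→d17:-→d18:-→d19:-→d20:-→d21:-→d22:-→d23:-→d24:-→d25:-→d26:-→d27:-→d28:-→d29:-→d30:-→d31:H4→d32:H3 -> H3
  add 43.127.7.240/28 -> H4 at depth 28
  lookup 47.155.111.186: bits 00101111100110110110111110111010 walk d0:-→d1:-→d2:-→d3:-→d4:-→d5:-→d6:-→d7:-→d8:-→d9:-→d10:-→d11:-→d12:H2→d13:-→d14:-→d15:-→d16:-→d17:-→d18:-→d19:-→d20:-→d21:-→d22:-→d23:-→d24:-→d25:-→d26:-→d27:-→d28:-→d29:-→d30:-→d31:H4→d32:H3 -> H3
  add 43.127.0.0/20 -> H4 at depth 20
  - 47.155.111.186/31 clear@31
  lookup 43.127.7.241: bits 0010101101111111000001111111 walk d0:-→d1:-→d2:-→d3:-→d4:-→d5:-→d6:-→d7:-→d8:-→d9:-→d10:-→d11:-→d12:-→d13:-→d14:-→d15:-→d16:-→d17:-→d18:-→d19:-→d20:H4→d21:-→d22:-→d23:-→d24:-→d25:-→d26:-→d27:-→d28:H4 -> H4
  add 47.128.0.0/9 -> H1 at depth 9
  add 0.0.0.0/0 -> H0 at depth 0
  add 43.127.7.0/24 -> H3 at depth 24
  lookup 47.141.126.234: bits 00101111100 walk d0:H0→d1:-→d2:-→d3:-→d4:-→d5:-→d6:-→d7:-→d8:-→d9:H1→d10:-→d11:- -> H1
  add 47.0.0.0/8 -> H0 at depth 8
  lookup 43.127.0.9: bits 001010110111111100000 walk d0:H0→d1:-→d2:-→d3:-→d4:-→d5:-→d6:-→d7:-→d8:-→d9:-→d10:-→d11:-→d12:-→d13:-→d14:-→d15:-→d16:-→d17:-→d18:-→d19:-→d20:H4→d21:- -> H4
  lookup 47.144.2.24: bits 001011111001 walk d0:H0→d1:-→d2:-→d3:-→d4:-→d5:-→d6:-→d7:-→d8:H0→d9:H1→d10:-→d11:-→d12:H2 -> H2
  - 0.0.0.0/0 clear@0
  add 47.155.111.176/28 -> H0 at depth 28
  add 43.127.7.0/24 -> H3 at depth 24
  add 47.155.111.186/32 -> H1 at depth 32
  add 43.127.7.0/24 -> H4 at depth 24

== LOOKUPS ==
["H2","H3","H3","H4","H1","H4","H2"]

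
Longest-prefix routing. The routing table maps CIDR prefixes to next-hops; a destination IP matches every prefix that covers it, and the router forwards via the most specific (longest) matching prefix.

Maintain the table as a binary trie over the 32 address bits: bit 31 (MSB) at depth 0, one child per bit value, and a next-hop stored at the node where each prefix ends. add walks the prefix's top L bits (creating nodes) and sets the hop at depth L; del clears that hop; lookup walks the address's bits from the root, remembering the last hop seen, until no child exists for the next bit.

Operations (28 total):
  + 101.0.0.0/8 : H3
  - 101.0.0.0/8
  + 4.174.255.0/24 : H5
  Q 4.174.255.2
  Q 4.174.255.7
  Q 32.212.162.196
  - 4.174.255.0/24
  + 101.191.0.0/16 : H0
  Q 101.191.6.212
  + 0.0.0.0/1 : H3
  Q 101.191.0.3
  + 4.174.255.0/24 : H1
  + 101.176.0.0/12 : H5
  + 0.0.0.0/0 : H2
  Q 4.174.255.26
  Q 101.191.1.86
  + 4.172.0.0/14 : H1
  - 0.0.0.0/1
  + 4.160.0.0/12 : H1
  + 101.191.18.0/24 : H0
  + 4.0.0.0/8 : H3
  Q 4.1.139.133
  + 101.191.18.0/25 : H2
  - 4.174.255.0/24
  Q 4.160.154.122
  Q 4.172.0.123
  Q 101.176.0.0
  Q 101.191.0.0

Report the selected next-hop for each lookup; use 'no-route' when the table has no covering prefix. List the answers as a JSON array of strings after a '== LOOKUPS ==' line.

Trace:
  + 101.0.0.0/8 (H3) depth=8
  del 101.0.0.0/8 (clear depth 8)
  + 4.174.255.0/24 (H5) depth=24
  ? 4.174.255.2  path d0:-→d1:-→d2:-→d3:-→d4:-→d5:-→d6:-→d7:-→d8:-→d9:-→d10:-→d11:-→d12:-→d13:-→d14:-→d15:-→d16:-→d17:-→d18:-→d19:-→d20:-→d21:-→d22:-→d23:-→d24:H5  best=H5
  ? 4.174.255.7  path d0:-→d1:-→d2:-→d3:-→d4:-→d5:-→d6:-→d7:-→d8:-→d9:-→d10:-→d11:-→d12:-→d13:-→d14:-→d15:-→d16:-→d17:-→d18:-→d19:-→d20:-→d21:-→d22:-→d23:-→d24:H5  best=H5
  ? 32.212.162.196  path d0:-→d1:-→d2:-  best=no-route
  del 4.174.255.0/24 (clear depth 24)
  + 101.191.0.0/16 (H0) depth=16
  ? 101.191.6.212  path d0:-→d1:-→d2:-→d3:-→d4:-→d5:-→d6:-→d7:-→d8:-→d9:-→d10:-→d11:-→d12:-→d13:-→d14:-→d15:-→d16:H0  best=H0
  + 0.0.0.0/1 (H3) depth=1
  ? 101.191.0.3  path d0:-→d1:H3→d2:-→d3:-→d4:-→d5:-→d6:-→d7:-→d8:-→d9:-→d10:-→d11:-→d12:-→d13:-→d14:-→d15:-→d16:H0  best=H0
  + 4.174.255.0/24 (H1) depth=24
  + 101.176.0.0/12 (H5) depth=12
  + 0.0.0.0/0 (H2) depth=0
  ? 4.174.255.26  path d0:H2→d1:H3→d2:-→d3:-→d4:-→d5:-→d6:-→d7:-→d8:-→d9:-→d10:-→d11:-→d12:-→d13:-→d14:-→d15:-→d16:-→d17:-→d18:-→d19:-→d20:-→d21:-→d22:-→d23:-→d24:H1  best=H1
  ? 101.191.1.86  path d0:H2→d1:H3→d2:-→d3:-→d4:-→d5:-→d6:-→d7:-→d8:-→d9:-→d10:-→d11:-→d12:H5→d13:-→d14:-→d15:-→d16:H0  best=H0
  + 4.172.0.0/14 (H1) depth=14
  del 0.0.0.0/1 (clear depth 1)
  + 4.160.0.0/12 (H1) depth=12
  + 101.191.18.0/24 (H0) depth=24
  + 4.0.0.0/8 (H3) depth=8
  ? 4.1.139.133  path d0:H2→d1:-→d2:-→d3:-→d4:-→d5:-→d6:-→d7:-→d8:H3  best=H3
  + 101.191.18.0/25 (H2) depth=25
  del 4.174.255.0/24 (clear depth 24)
  ? 4.160.154.122  path d0:H2→d1:-→d2:-→d3:-→d4:-→d5:-→d6:-→d7:-→d8:H3→d9:-→d10:-→d11:-→d12:H1  best=H1
  ? 4.172.0.123  path d0:H2→d1:-→d2:-→d3:-→d4:-→d5:-→d6:-→d7:-→d8:H3→d9:-→d10:-→d11:-→d12:H1→d13:-→d14:H1  best=H1
  ? 101.176.0.0  path d0:H2→d1:-→d2:-→d3:-→d4:-→d5:-→d6:-→d7:-→d8:-→d9:-→d10:-→d11:-→d12:H5  best=H5
  ? 101.191.0.0  path d0:H2→d1:-→d2:-→d3:-→d4:-→d5:-→d6:-→d7:-→d8:-→d9:-→d10:-→d11:-→d12:H5→d13:-→d14:-→d15:-→d16:H0→d17:-→d18:-→d19:-  best=H0

== LOOKUPS ==
["H5","H5","no-route","H0","H0","H1","H0","H3","H1","H1","H5","H0"]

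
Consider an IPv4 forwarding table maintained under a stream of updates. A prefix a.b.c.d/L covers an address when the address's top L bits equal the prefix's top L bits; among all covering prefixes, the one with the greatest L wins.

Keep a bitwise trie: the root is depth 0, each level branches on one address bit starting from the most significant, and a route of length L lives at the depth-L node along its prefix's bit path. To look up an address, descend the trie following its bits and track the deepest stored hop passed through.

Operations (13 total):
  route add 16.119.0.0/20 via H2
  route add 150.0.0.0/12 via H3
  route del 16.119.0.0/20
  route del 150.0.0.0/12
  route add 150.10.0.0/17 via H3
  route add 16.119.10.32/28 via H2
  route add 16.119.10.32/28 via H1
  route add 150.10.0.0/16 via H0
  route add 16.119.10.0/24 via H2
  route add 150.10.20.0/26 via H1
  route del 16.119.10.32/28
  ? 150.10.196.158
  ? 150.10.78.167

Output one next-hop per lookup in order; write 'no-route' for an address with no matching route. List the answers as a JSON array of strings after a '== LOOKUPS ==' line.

Process each operation:
  + 16.119.0.0/20 (H2) depth=20
  + 150.0.0.0/12 (H3) depth=12
  - 16.119.0.0/20 clear@20
  - 150.0.0.0/12 clear@12
  + 150.10.0.0/17 (H3) depth=17
  + 16.119.10.32/28 (H2) depth=28
  + 16.119.10.32/28 (H1) depth=28
  + 150.10.0.0/16 (H0) depth=16
  + 16.119.10.0/24 (H2) depth=24
  + 150.10.20.0/26 (H1) depth=26
  - 16.119.10.32/28 clear@28
  ? 150.10.196.158  path d0:-→d1:-→d2:-→d3:-→d4:-→d5:-→d6:-→d7:-→d8:-→d9:-→d10:-→d11:-→d12:-→d13:-→d14:-→d15:-→d16:H0  best=H0
  ? 150.10.78.167  path d0:-→d1:-→d2:-→d3:-→d4:-→d5:-→d6:-→d7:-→d8:-→d9:-→d10:-→d11:-→d12:-→d13:-→d14:-→d15:-→d16:H0→d17:H3  best=H3

== LOOKUPS ==
["H0","H3"]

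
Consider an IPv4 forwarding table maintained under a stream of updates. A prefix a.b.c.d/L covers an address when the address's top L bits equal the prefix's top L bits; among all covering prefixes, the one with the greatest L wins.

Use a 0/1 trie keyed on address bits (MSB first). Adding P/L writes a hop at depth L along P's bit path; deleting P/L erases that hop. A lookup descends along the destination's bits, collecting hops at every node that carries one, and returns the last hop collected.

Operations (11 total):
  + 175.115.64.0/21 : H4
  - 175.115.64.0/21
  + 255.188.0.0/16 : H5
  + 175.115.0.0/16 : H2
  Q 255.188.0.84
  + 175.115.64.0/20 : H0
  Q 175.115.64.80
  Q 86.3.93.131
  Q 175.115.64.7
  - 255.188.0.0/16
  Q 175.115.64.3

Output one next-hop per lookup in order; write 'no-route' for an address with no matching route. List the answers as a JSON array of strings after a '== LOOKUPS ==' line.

Process each operation:
  + 175.115.64.0/21 (H4) depth=21
  - 175.115.64.0/21 clear@21
  + 255.188.0.0/16 (H5) depth=16
  + 175.115.0.0/16 (H2) depth=16
  ? 255.188.0.84  path d0:-→d1:-→d2:-→d3:-→d4:-→d5:-→d6:-→d7:-→d8:-→d9:-→d10:-→d11:-→d12:-→d13:-→d14:-→d15:-→d16:H5  best=H5
  + 175.115.64.0/20 (H0) depth=20
  ? 175.115.64.80  path d0:-→d1:-→d2:-→d3:-→d4:-→d5:-→d6:-→d7:-→d8:-→d9:-→d10:-→d11:-→d12:-→d13:-→d14:-→d15:-→d16:H2→d17:-→d18:-→d19:-→d20:H0→d21:-  best=H0
  ? 86.3.93.131  path d0:-  best=no-route
  ? 175.115.64.7  path d0:-→d1:-→d2:-→d3:-→d4:-→d5:-→d6:-→d7:-→d8:-→d9:-→d10:-→d11:-→d12:-→d13:-→d14:-→d15:-→d16:H2→d17:-→d18:-→d19:-→d20:H0→d21:-  best=H0
  - 255.188.0.0/16 clear@16
  ? 175.115.64.3  path d0:-→d1:-→d2:-→d3:-→d4:-→d5:-→d6:-→d7:-→d8:-→d9:-→d10:-→d11:-→d12:-→d13:-→d14:-→d15:-→d16:H2→d17:-→d18:-→d19:-→d20:H0→d21:-  best=H0

== LOOKUPS ==
["H5","H0","no-route","H0","H0"]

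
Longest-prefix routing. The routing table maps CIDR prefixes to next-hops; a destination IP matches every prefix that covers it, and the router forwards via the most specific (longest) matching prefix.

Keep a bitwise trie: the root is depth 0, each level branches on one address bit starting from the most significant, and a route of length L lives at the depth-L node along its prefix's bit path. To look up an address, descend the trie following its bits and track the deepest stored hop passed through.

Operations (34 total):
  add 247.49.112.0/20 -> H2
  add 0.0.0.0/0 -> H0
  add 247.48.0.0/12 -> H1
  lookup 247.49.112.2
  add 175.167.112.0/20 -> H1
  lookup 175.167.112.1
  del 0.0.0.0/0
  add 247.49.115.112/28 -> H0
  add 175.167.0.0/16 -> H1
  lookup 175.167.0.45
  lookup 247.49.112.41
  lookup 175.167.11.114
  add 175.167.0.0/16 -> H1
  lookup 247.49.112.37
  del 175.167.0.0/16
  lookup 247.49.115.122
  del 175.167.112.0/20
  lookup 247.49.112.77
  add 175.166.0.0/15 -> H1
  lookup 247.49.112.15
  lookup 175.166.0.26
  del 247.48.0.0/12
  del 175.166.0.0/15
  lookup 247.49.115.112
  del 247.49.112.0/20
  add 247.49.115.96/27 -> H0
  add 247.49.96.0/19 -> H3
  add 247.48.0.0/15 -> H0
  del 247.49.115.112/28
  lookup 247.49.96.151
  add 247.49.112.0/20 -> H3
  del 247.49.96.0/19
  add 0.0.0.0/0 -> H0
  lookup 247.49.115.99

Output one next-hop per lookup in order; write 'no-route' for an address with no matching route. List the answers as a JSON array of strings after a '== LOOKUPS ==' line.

Trace:
  add 247.49.112.0/20 -> H2 at depth 20
  add 0.0.0.0/0 -> H0 at depth 0
  add 247.48.0.0/12 -> H1 at depth 12
  lookup 247.49.112.2: bits 11110111001100010111 walk d0:H0→d1:-→d2:-→d3:-→d4:-→d5:-→d6:-→d7:-→d8:-→d9:-→d10:-→d11:-→d12:H1→d13:-→d14:-→d15:-→d16:-→d17:-→d18:-→d19:-→d20:H2 -> H2
  add 175.167.112.0/20 -> H1 at depth 20
  lookup 175.167.112.1: bits 10101111101001110111 walk d0:H0→d1:-→d2:-→d3:-→d4:-→d5:-→d6:-→d7:-→d8:-→d9:-→d10:-→d11:-→d12:-→d13:-→d14:-→d15:-→d16:-→d17:-→d18:-→d19:-→d20:H1 -> H1
  - 0.0.0.0/0 clear@0
  add 247.49.115.112/28 -> H0 at depth 28
  add 175.167.0.0/16 -> H1 at depth 16
  lookup 175.167.0.45: bits 10101111101001110 walk d0:-→d1:-→d2:-→d3:-→d4:-→d5:-→d6:-→d7:-→d8:-→d9:-→d10:-→d11:-→d12:-→d13:-→d14:-→d15:-→d16:H1→d17:- -> H1
  lookup 247.49.112.41: bits 1111011100110001011100 walk d0:-→d1:-→d2:-→d3:-→d4:-→d5:-→d6:-→d7:-→d8:-→d9:-→d10:-→d11:-→d12:H1→d13:-→d14:-→d15:-→d16:-→d17:-→d18:-→d19:-→d20:H2→d21:-→d22:- -> H2
  lookup 175.167.11.114: bits 10101111101001110 walk d0:-→d1:-→d2:-→d3:-→d4:-→d5:-→d6:-→d7:-→d8:-→d9:-→d10:-→d11:-→d12:-→d13:-→d14:-→d15:-→d16:H1→d17:- -> H1
  add 175.167.0.0/16 -> H1 at depth 16
  lookup 247.49.112.37: bits 1111011100110001011100 walk d0:-→d1:-→d2:-→d3:-→d4:-→d5:-→d6:-→d7:-→d8:-→d9:-→d10:-→d11:-→d12:H1→d13:-→d14:-→d15:-→d16:-→d17:-→d18:-→d19:-→d20:H2→d21:-→d22:- -> H2
  - 175.167.0.0/16 clear@16
  lookup 247.49.115.122: bits 1111011100110001011100110111 walk d0:-→d1:-→d2:-→d3:-→d4:-→d5:-→d6:-→d7:-→d8:-→d9:-→d10:-→d11:-→d12:H1→d13:-→d14:-→d15:-→d16:-→d17:-→d18:-→d19:-→d20:H2→d21:-→d22:-→d23:-→d24:-→d25:-→d26:-→d27:-→d28:H0 -> H0
  - 175.167.112.0/20 clear@20
  lookup 247.49.112.77: bits 1111011100110001011100 walk d0:-→d1:-→d2:-→d3:-→d4:-→d5:-→d6:-→d7:-→d8:-→d9:-→d10:-→d11:-→d12:H1→d13:-→d14:-→d15:-→d16:-→d17:-→d18:-→d19:-→d20:H2→d21:-→d22:- -> H2
  add 175.166.0.0/15 -> H1 at depth 15
  lookup 247.49.112.15: bits 1111011100110001011100 walk d0:-→d1:-→d2:-→d3:-→d4:-→d5:-→d6:-→d7:-→d8:-→d9:-→d10:-→d11:-→d12:H1→d13:-→d14:-→d15:-→d16:-→d17:-→d18:-→d19:-→d20:H2→d21:-→d22:- -> H2
  lookup 175.166.0.26: bits 101011111010011 walk d0:-→d1:-→d2:-→d3:-→d4:-→d5:-→d6:-→d7:-→d8:-→d9:-→d10:-→d11:-→d12:-→d13:-→d14:-→d15:H1 -> H1
  - 247.48.0.0/12 clear@12
  - 175.166.0.0/15 clear@15
  lookup 247.49.115.112: bits 1111011100110001011100110111 walk d0:-→d1:-→d2:-→d3:-→d4:-→d5:-→d6:-→d7:-→d8:-→d9:-→d10:-→d11:-→d12:-→d13:-→d14:-→d15:-→d16:-→d17:-→d18:-→d19:-→d20:H2→d21:-→d22:-→d23:-→d24:-→d25:-→d26:-→d27:-→d28:H0 -> H0
  - 247.49.112.0/20 clear@20
  add 247.49.115.96/27 -> H0 at depth 27
  add 247.49.96.0/19 -> H3 at depth 19
  add 247.48.0.0/15 -> H0 at depth 15
  - 247.49.115.112/28 clear@28
  lookup 247.49.96.151: bits 1111011100110001011 walk d0:-→d1:-→d2:-→d3:-→d4:-→d5:-→d6:-→d7:-→d8:-→d9:-→d10:-→d11:-→d12:-→d13:-→d14:-→d15:H0→d16:-→d17:-→d18:-→d19:H3 -> H3
  add 247.49.112.0/20 -> H3 at depth 20
  - 247.49.96.0/19 clear@19
  add 0.0.0.0/0 -> H0 at depth 0
  lookup 247.49.115.99: bits 111101110011000101110011011 walk d0:H0→d1:-→d2:-→d3:-→d4:-→d5:-→d6:-→d7:-→d8:-→d9:-→d10:-→d11:-→d12:-→d13:-→d14:-→d15:H0→d16:-→d17:-→d18:-→d19:-→d20:H3→d21:-→d22:-→d23:-→d24:-→d25:-→d26:-→d27:H0 -> H0

== LOOKUPS ==
["H2","H1","H1","H2","H1","H2","H0","H2","H2","H1","H0","H3","H0"]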